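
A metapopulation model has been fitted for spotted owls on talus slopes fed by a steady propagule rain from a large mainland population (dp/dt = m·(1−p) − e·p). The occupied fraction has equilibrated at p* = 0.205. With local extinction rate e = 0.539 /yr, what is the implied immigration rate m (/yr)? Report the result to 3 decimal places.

At equilibrium m(1−p*) = e·p*, so m = e·p*/(1−p*).
m = 0.539 × 0.205 / 0.7950 = 0.1105/0.7950 = 0.1390.

0.139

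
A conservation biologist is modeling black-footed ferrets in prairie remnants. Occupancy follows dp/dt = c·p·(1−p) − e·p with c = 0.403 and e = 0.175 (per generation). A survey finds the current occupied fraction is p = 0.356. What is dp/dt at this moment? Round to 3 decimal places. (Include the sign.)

0.030

Colonization term: c·p·(1−p) = 0.403×0.356×0.6440 = 0.09239.
Extinction term: e·p = 0.06230.
dp/dt = 0.09239 − 0.06230 = 0.03009.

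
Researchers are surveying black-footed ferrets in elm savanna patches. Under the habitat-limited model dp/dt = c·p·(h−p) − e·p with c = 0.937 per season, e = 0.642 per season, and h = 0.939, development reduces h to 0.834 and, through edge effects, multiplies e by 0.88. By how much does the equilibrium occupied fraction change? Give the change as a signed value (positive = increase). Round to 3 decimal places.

Before: p* = h − e/c = 0.939 − 0.642/0.937 = 0.939 − 0.6852 = 0.2538.
After: c = 0.937, e = 0.56496, h = 0.834; p* = 0.834 − 0.56496/0.937 = 0.2311.
Δp* = 0.2311 − 0.2538 = -0.0228.

-0.023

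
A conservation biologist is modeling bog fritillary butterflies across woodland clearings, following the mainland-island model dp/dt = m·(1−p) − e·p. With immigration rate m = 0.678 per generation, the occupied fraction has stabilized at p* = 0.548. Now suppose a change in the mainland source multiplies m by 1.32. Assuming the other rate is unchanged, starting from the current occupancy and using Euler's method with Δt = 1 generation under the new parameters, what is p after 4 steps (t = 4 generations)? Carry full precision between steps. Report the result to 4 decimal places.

0.6126

Balance m(1−p*) = e·p* gives e = m(1−p*)/p* = 0.678×0.45200/0.54800 = 0.55923.
Starting from p₀ = 0.54800; update p ← p + (dp/dt)·Δt with the new parameters.
p: 0.54800 → 0.64607  (Δp = +0.09807)
p: 0.64607 → 0.60153  (Δp = -0.04454)
p: 0.60153 → 0.62176  (Δp = +0.02023)
p: 0.62176 → 0.61257  (Δp = -0.00919)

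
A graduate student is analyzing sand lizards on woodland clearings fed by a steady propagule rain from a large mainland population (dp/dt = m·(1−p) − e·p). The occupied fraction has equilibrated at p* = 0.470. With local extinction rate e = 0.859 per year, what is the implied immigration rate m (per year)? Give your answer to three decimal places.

At equilibrium m(1−p*) = e·p*, so m = e·p*/(1−p*).
m = 0.859 × 0.470 / 0.5300 = 0.4037/0.5300 = 0.7618.

0.762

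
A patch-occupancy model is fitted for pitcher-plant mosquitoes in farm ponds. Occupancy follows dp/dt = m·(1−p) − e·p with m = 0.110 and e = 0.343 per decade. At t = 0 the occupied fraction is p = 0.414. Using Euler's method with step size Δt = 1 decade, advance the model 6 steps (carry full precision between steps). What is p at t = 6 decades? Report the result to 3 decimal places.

0.247

Update rule: p ← p + [m·(1−p) − e·p]·Δt with Δt = 1.
step 1: Δp = -0.07754, p = 0.33646
step 2: Δp = -0.04242, p = 0.29404
step 3: Δp = -0.02320, p = 0.27084
step 4: Δp = -0.01269, p = 0.25815
step 5: Δp = -0.00694, p = 0.25121
step 6: Δp = -0.00380, p = 0.24741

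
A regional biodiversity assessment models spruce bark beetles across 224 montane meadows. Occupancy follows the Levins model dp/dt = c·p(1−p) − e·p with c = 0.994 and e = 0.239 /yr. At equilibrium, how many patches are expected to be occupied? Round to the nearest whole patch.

170

p* = 1 − e/c = 1 − 0.239/0.994 = 0.7596.
Expected occupied patches = N × p* = 224 × 0.7596 = 170.14 ≈ 170.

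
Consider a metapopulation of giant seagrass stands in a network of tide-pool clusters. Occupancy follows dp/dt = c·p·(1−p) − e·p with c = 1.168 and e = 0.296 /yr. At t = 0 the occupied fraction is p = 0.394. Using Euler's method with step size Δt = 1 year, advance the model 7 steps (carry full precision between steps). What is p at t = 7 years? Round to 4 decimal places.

Update rule: p ← p + [c·p·(1−p) − e·p]·Δt with Δt = 1.
  1  |  dp/dt·Δt = +0.162252  |  p_1 = 0.556252
  2  |  dp/dt·Δt = +0.123653  |  p_2 = 0.679906
  3  |  dp/dt·Δt = +0.052944  |  p_3 = 0.732850
  4  |  dp/dt·Δt = +0.011748  |  p_4 = 0.744598
  5  |  dp/dt·Δt = +0.001719  |  p_5 = 0.746318
  6  |  dp/dt·Δt = +0.000225  |  p_6 = 0.746542
  7  |  dp/dt·Δt = +0.000029  |  p_7 = 0.746571

0.7466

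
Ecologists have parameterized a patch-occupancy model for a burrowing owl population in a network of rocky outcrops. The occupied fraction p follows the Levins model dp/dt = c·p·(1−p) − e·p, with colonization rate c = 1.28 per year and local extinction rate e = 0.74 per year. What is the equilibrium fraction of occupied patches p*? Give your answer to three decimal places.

0.422

At equilibrium, colonization balances extinction: c·p*·(1−p*) = e·p*.
So p* = 1 − e/c = 1 − 0.74/1.28 = 1 − 0.5781 = 0.4219.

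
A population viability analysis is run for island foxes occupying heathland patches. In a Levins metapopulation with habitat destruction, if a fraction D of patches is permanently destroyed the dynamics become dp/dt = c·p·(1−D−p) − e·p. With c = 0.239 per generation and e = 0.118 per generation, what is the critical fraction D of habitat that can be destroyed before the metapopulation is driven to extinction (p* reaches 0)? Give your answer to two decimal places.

0.51

The nontrivial equilibrium is p* = (1−D) − e/c; extinction occurs when this hits zero.
So D_crit = 1 − e/c = 1 − 0.118/0.239 = 1 − 0.4937 = 0.5063.
Note this equals the original equilibrium occupancy — the Levins extinction-debt result.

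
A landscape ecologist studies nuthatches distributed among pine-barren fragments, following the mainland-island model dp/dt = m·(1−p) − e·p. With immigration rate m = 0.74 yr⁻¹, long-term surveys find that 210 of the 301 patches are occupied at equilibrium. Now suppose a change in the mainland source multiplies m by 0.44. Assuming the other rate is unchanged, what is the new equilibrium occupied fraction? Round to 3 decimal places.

Observed p* = 210/301 = 0.69767.
Balance m(1−p*) = e·p* gives e = m(1−p*)/p* = 0.74×0.30233/0.69767 = 0.32067.
New p* = m/(m+e) = 0.32560/(0.32560+0.32067) = 0.50381.

0.504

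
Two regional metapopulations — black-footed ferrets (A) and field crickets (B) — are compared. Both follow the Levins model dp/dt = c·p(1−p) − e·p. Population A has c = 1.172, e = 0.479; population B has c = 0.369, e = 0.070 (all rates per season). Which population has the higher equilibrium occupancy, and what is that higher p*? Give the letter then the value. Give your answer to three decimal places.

A: p*_A = 1 − 0.479/1.172 = 0.5913.
B: p*_B = 1 − 0.070/0.369 = 0.8103.
B is higher at 0.8103.

B, 0.810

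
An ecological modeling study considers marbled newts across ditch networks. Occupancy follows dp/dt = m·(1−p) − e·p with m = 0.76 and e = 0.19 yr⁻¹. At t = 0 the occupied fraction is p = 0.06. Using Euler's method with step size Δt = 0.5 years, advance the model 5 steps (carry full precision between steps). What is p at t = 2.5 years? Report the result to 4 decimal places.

0.7705

Update rule: p ← p + [m·(1−p) − e·p]·Δt with Δt = 0.5.
step 1: Δp = +0.35150, p = 0.41150
step 2: Δp = +0.18454, p = 0.59604
step 3: Δp = +0.09688, p = 0.69292
step 4: Δp = +0.05086, p = 0.74378
step 5: Δp = +0.02670, p = 0.77049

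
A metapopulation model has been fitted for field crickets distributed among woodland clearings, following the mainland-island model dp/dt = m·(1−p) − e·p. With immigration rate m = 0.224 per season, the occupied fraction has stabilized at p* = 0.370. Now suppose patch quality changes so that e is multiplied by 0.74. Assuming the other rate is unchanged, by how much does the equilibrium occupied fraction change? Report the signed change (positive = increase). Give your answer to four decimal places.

0.0725

Balance m(1−p*) = e·p* gives e = m(1−p*)/p* = 0.224×0.63000/0.37000 = 0.38141.
New p* = m/(m+e) = 0.22400/(0.22400+0.28224) = 0.44248.
Δp* = 0.44248 − 0.37000 = +0.07248.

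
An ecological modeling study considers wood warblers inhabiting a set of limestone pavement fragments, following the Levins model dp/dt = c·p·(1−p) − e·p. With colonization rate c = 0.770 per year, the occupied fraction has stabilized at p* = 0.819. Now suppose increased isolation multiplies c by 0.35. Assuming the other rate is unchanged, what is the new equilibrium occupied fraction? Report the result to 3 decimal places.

Balance c(1−p*) = e gives e = 0.770×(1 − 0.81900) = 0.13937.
New p* = 1 − e/c = 1 − 0.13937/0.26950 = 0.48286.

0.483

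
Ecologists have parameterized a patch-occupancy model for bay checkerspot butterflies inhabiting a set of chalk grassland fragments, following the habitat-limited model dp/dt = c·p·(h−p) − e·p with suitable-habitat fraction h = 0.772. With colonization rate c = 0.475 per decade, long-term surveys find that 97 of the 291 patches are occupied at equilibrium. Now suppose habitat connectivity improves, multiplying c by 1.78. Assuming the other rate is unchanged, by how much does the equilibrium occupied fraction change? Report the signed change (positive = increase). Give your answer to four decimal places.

Observed p* = 97/291 = 0.33333.
Balance c(h−p*) = e gives e = 0.475×(0.772 − 0.33333) = 0.20837.
New p* = 0.772 − e/c = 0.772 − 0.20837/0.84550 = 0.52555.
Δp* = 0.52555 − 0.33333 = +0.19222.

0.1922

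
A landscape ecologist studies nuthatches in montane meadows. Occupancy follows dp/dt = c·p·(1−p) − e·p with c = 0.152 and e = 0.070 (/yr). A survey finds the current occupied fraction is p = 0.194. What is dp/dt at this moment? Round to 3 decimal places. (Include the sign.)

0.010

Colonization term: c·p·(1−p) = 0.152×0.194×0.8060 = 0.02377.
Extinction term: e·p = 0.01358.
dp/dt = 0.02377 − 0.01358 = 0.01019.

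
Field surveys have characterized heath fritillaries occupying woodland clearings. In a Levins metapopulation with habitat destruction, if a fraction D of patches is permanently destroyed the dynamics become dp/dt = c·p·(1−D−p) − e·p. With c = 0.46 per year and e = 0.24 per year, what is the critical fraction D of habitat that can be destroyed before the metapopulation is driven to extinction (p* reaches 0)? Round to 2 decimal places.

0.48

The nontrivial equilibrium is p* = (1−D) − e/c; extinction occurs when this hits zero.
So D_crit = 1 − e/c = 1 − 0.24/0.46 = 1 − 0.5217 = 0.4783.
This equals the undisturbed p*, a classic result of Lande's extension.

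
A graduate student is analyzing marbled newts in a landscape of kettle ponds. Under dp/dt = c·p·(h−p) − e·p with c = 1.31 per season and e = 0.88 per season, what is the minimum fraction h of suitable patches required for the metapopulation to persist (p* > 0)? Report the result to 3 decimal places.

0.672

p* = h − e/c is positive only when h > e/c.
h_min = e/c = 0.88/1.31 = 0.6718.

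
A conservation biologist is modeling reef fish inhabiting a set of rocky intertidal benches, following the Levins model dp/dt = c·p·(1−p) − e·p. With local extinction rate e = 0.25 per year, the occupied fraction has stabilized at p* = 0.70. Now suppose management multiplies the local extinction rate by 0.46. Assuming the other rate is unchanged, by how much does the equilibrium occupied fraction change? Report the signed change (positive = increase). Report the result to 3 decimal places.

Balance c(1−p*) = e gives c = e/(1 − 0.70000) = 0.25/0.30000 = 0.83333.
New p* = 1 − e/c = 1 − 0.11500/0.83333 = 0.86200.
Δp* = 0.86200 − 0.70000 = +0.16200.

0.162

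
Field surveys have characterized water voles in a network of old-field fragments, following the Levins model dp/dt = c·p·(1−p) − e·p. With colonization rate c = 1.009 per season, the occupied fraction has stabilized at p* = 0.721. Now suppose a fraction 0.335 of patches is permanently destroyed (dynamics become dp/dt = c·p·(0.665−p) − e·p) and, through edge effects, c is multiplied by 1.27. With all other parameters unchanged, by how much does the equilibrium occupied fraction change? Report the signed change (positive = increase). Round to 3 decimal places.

Balance c(1−p*) = e gives e = 1.009×(1 − 0.72100) = 0.28151.
New p* = 0.665 − e/c = 0.665 − 0.28151/1.28143 = 0.44532.
Δp* = 0.44532 − 0.72100 = -0.27568.

-0.276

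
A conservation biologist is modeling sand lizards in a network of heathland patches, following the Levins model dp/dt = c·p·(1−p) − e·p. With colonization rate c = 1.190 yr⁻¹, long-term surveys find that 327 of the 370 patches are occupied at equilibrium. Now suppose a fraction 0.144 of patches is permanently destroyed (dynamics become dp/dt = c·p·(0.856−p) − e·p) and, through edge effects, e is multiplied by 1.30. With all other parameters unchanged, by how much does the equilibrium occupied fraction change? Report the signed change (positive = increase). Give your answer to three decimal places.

-0.179

Observed p* = 327/370 = 0.88378.
Balance c(1−p*) = e gives e = 1.190×(1 − 0.88378) = 0.13830.
New p* = 0.856 − e/c = 0.856 − 0.17979/1.19000 = 0.70492.
Δp* = 0.70492 − 0.88378 = -0.17886.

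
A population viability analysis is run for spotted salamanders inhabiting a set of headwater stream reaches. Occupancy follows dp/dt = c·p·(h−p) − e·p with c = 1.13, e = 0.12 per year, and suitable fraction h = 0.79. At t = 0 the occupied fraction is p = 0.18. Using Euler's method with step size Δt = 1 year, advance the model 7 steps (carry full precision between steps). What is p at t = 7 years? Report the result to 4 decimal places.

Update rule: p ← p + [c·p·(h−p) − e·p]·Δt with Δt = 1.
t = 1: p = 0.18000 + (+0.10247) = 0.28247
t = 2: p = 0.28247 + (+0.12810) = 0.41058
t = 3: p = 0.41058 + (+0.12676) = 0.53734
t = 4: p = 0.53734 + (+0.08893) = 0.62627
t = 5: p = 0.62627 + (+0.04071) = 0.66699
t = 6: p = 0.66699 + (+0.01267) = 0.67966
t = 7: p = 0.67966 + (+0.00318) = 0.68284

0.6828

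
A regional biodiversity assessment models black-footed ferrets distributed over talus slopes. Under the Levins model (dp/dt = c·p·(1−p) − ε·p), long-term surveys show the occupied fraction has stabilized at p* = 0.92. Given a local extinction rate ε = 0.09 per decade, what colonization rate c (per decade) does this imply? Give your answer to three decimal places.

1.125

At equilibrium c(1−p*) = ε, so c = ε/(1−p*).
c = 0.09/(1 − 0.92) = 0.09/0.0800 = 1.1250.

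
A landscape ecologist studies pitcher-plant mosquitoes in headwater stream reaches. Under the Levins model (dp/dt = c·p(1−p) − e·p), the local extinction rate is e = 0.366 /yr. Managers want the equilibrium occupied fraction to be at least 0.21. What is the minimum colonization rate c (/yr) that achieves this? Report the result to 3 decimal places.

0.463

p* = 1 − e/c ≥ 0.21 requires e/c ≤ 0.7900, i.e. c ≥ e/0.7900.
c_min = 0.366/0.7900 = 0.4633.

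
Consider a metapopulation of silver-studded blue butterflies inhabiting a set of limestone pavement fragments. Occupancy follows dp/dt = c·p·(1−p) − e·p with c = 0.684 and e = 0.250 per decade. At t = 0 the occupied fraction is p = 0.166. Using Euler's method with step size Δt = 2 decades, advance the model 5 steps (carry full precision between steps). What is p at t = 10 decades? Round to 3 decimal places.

0.630

Update rule: p ← p + [c·p·(1−p) − e·p]·Δt with Δt = 2.
t = 2: p = 0.16600 + (+0.10639) = 0.27239
t = 4: p = 0.27239 + (+0.13493) = 0.40733
t = 6: p = 0.40733 + (+0.12659) = 0.53391
t = 8: p = 0.53391 + (+0.07347) = 0.60738
t = 10: p = 0.60738 + (+0.02253) = 0.62992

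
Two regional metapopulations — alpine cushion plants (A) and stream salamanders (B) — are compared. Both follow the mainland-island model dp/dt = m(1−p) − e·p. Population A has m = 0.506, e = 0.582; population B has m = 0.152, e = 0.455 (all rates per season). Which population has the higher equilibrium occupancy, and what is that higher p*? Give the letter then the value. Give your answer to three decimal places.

A: p*_A = m/(m+e) = 0.506/1.0880 = 0.4651.
B: p*_B = 0.152/0.6070 = 0.2504.
A is higher at 0.4651.

A, 0.465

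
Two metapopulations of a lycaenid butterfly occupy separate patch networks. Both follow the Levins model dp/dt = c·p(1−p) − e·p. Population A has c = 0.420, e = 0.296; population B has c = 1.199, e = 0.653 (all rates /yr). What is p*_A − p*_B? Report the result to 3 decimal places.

-0.160

A: p*_A = 1 − 0.296/0.420 = 0.2952.
B: p*_B = 1 − 0.653/1.199 = 0.4554.
p*_A − p*_B = 0.2952 − 0.4554 = -0.1601.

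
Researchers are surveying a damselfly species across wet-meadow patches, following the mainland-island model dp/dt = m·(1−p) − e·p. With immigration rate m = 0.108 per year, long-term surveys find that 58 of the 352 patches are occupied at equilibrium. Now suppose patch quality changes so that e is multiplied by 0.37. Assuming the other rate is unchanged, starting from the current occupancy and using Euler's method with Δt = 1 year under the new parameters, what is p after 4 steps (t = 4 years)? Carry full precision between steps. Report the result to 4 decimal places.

0.3064

Observed p* = 58/352 = 0.16477.
Balance m(1−p*) = e·p* gives e = m(1−p*)/p* = 0.108×0.83523/0.16477 = 0.54745.
Starting from p₀ = 0.16477; update p ← p + (dp/dt)·Δt with the new parameters.
step 1: Δp = +0.05683, p = 0.22160
step 2: Δp = +0.03918, p = 0.26078
step 3: Δp = +0.02701, p = 0.28779
step 4: Δp = +0.01862, p = 0.30642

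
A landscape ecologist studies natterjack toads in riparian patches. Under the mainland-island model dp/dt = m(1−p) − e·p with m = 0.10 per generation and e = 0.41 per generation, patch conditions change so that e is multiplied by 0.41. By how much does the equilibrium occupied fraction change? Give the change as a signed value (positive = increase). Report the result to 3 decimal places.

0.177

Before: p* = 0.10/(0.10+0.41) = 0.1961.
After: m = 0.1, e = 0.1681; p* = 0.1/0.2681 = 0.3730.
Δp* = 0.3730 − 0.1961 = +0.1769.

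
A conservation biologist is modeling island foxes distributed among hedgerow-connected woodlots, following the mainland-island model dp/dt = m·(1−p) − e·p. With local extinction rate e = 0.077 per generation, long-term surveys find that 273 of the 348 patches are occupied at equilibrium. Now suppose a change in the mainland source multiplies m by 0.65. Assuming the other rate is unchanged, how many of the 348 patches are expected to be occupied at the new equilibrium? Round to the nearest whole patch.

Observed p* = 273/348 = 0.78448.
Balance m(1−p*) = e·p* gives m = e·p*/(1−p*) = 0.077×0.78448/0.21552 = 0.28028.
New p* = m/(m+e) = 0.18218/(0.18218+0.07700) = 0.70291.
Expected occupied = 348 × 0.70291 = 244.61 ≈ 245.

245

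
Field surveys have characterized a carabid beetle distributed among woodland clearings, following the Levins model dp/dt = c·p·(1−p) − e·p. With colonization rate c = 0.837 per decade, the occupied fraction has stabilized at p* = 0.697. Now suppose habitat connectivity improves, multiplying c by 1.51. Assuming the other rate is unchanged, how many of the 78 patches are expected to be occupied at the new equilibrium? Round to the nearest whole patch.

62

Balance c(1−p*) = e gives e = 0.837×(1 − 0.69700) = 0.25361.
New p* = 1 − e/c = 1 − 0.25361/1.26387 = 0.79934.
Expected occupied = 78 × 0.79934 = 62.35 ≈ 62.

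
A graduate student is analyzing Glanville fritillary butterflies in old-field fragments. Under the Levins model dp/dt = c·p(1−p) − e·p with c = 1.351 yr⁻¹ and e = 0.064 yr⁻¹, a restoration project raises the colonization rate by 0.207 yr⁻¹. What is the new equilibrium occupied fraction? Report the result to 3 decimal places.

0.959

Before: p* = 1 − 0.064/1.351 = 0.9526.
After the change, c = 1.558, e = 0.064, so p* = 1 − 0.064/1.558 = 0.9589.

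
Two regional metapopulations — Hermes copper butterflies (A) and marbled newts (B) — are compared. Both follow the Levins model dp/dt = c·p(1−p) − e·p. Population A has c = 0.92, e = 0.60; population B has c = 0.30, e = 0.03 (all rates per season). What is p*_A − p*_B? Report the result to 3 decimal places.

-0.552

A: p*_A = 1 − 0.60/0.92 = 0.3478.
B: p*_B = 1 − 0.03/0.30 = 0.9000.
p*_A − p*_B = 0.3478 − 0.9000 = -0.5522.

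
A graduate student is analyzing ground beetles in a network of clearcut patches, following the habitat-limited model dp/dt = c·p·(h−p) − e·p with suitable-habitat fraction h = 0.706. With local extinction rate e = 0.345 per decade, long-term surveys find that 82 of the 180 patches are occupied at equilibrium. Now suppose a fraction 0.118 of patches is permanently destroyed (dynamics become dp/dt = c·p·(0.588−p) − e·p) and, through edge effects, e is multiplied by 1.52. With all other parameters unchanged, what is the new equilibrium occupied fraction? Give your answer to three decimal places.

Observed p* = 82/180 = 0.45556.
Balance c(h−p*) = e gives c = e/(0.706 − 0.45556) = 0.345/0.25044 = 1.37758.
New p* = 0.588 − e/c = 0.588 − 0.52440/1.37758 = 0.20733.

0.207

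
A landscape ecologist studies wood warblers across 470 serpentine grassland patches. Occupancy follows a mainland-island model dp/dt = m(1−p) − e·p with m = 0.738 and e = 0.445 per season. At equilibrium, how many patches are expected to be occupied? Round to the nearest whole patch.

p* = m/(m+e) = 0.738/1.1830 = 0.6238.
Expected occupied patches = N × p* = 470 × 0.6238 = 293.20 ≈ 293.

293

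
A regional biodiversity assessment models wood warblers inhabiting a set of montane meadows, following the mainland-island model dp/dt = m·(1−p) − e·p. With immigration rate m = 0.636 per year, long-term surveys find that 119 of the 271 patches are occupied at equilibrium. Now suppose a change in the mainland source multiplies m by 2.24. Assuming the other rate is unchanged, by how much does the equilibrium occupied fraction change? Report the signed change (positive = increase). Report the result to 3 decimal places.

0.198

Observed p* = 119/271 = 0.43911.
Balance m(1−p*) = e·p* gives e = m(1−p*)/p* = 0.636×0.56089/0.43911 = 0.81238.
New p* = m/(m+e) = 1.42464/(1.42464+0.81238) = 0.63685.
Δp* = 0.63685 − 0.43911 = +0.19774.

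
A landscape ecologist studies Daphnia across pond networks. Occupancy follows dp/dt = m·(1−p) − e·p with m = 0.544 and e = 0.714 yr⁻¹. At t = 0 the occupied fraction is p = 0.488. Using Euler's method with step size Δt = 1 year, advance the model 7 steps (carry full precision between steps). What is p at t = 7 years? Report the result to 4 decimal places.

0.4324

Update rule: p ← p + [m·(1−p) − e·p]·Δt with Δt = 1.
t = 1: p = 0.48800 + (-0.06990) = 0.41810
t = 2: p = 0.41810 + (+0.01804) = 0.43613
t = 3: p = 0.43613 + (-0.00465) = 0.43148
t = 4: p = 0.43148 + (+0.00120) = 0.43268
t = 5: p = 0.43268 + (-0.00031) = 0.43237
t = 6: p = 0.43237 + (+0.00008) = 0.43245
t = 7: p = 0.43245 + (-0.00002) = 0.43243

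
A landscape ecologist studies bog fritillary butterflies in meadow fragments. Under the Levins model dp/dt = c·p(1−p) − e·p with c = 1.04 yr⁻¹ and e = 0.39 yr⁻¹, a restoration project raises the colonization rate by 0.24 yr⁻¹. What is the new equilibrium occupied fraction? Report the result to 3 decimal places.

0.695

Before: p* = 1 − 0.39/1.04 = 0.6250.
After the change, c = 1.28, e = 0.39, so p* = 1 − 0.39/1.28 = 0.6953.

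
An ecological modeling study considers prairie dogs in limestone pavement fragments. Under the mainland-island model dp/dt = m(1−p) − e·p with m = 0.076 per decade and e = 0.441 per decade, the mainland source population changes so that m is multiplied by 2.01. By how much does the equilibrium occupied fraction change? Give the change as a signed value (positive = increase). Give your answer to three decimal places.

Before: p* = 0.076/(0.076+0.441) = 0.1470.
After: m = 0.15276, e = 0.441; p* = 0.15276/0.5938 = 0.2573.
Δp* = 0.2573 − 0.1470 = +0.1103.

0.110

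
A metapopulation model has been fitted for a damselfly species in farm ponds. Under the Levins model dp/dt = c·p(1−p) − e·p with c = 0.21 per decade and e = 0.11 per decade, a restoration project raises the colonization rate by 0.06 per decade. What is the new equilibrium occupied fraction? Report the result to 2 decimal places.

Before: p* = 1 − 0.11/0.21 = 0.4762.
After the change, c = 0.27, e = 0.11, so p* = 1 − 0.11/0.27 = 0.5926.

0.59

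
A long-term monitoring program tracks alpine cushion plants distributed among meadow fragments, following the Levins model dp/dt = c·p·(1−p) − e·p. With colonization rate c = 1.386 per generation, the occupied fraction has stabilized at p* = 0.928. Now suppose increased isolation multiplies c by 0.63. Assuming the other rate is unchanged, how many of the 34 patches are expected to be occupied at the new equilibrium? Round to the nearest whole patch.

Balance c(1−p*) = e gives e = 1.386×(1 − 0.92800) = 0.09979.
New p* = 1 − e/c = 1 − 0.09979/0.87318 = 0.88572.
Expected occupied = 34 × 0.88572 = 30.11 ≈ 30.

30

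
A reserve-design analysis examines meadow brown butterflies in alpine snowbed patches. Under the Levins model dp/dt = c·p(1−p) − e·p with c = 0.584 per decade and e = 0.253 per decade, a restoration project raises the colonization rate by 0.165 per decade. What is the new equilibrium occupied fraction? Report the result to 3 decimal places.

0.662

Before: p* = 1 − 0.253/0.584 = 0.5668.
After the change, c = 0.749, e = 0.253, so p* = 1 − 0.253/0.749 = 0.6622.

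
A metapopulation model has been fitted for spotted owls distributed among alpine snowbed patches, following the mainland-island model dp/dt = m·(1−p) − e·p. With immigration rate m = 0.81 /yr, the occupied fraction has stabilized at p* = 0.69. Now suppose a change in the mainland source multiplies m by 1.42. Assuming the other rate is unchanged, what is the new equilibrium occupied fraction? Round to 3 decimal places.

Balance m(1−p*) = e·p* gives e = m(1−p*)/p* = 0.81×0.31000/0.69000 = 0.36391.
New p* = m/(m+e) = 1.15020/(1.15020+0.36391) = 0.75965.

0.760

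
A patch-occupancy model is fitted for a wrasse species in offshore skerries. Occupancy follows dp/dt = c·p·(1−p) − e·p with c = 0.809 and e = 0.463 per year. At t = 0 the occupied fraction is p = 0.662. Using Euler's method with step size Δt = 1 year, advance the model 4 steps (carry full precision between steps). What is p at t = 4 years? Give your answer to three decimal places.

Update rule: p ← p + [c·p·(1−p) − e·p]·Δt with Δt = 1.
step 1: Δp = -0.12549, p = 0.53651
step 2: Δp = -0.04723, p = 0.48928
step 3: Δp = -0.02438, p = 0.46490
step 4: Δp = -0.01400, p = 0.45090

0.451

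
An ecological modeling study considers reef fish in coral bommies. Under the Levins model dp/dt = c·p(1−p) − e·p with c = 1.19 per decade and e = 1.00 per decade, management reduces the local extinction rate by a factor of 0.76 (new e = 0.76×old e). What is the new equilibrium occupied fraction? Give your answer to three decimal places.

Before: p* = 1 − 1.00/1.19 = 0.1597.
After the change, c = 1.19, e = 0.76, so p* = 1 − 0.76/1.19 = 0.3613.

0.361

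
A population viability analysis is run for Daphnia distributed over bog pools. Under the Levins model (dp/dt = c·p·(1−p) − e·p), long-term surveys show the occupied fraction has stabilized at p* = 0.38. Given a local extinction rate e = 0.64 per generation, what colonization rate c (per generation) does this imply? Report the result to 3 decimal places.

At equilibrium c(1−p*) = e, so c = e/(1−p*).
c = 0.64/(1 − 0.38) = 0.64/0.6200 = 1.0323.

1.032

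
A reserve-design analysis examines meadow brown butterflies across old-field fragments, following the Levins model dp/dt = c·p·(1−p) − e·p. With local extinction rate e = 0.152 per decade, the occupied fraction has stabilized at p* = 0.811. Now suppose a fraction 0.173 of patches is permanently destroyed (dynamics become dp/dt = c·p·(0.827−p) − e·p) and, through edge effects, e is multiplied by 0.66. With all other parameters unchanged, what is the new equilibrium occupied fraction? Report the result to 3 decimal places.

0.702

Balance c(1−p*) = e gives c = e/(1 − 0.81100) = 0.152/0.18900 = 0.80423.
New p* = 0.827 − e/c = 0.827 − 0.10032/0.80423 = 0.70226.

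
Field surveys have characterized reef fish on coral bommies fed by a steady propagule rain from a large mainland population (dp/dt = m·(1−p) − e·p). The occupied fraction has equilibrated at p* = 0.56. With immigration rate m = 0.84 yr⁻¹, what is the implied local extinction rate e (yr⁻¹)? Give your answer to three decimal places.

0.660

At equilibrium m(1−p*) = e·p*, so e = m(1−p*)/p*.
e = 0.84 × 0.4400 / 0.56 = 0.6600.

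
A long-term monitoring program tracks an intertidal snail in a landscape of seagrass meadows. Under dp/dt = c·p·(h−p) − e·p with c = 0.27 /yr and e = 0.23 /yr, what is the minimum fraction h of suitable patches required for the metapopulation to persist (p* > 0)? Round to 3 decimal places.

0.852

p* = h − e/c is positive only when h > e/c.
h_min = e/c = 0.23/0.27 = 0.8519.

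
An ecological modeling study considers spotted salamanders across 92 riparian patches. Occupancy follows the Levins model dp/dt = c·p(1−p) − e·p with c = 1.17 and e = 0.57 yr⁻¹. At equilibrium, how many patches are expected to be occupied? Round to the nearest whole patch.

p* = 1 − e/c = 1 − 0.57/1.17 = 0.5128.
Expected occupied patches = N × p* = 92 × 0.5128 = 47.18 ≈ 47.

47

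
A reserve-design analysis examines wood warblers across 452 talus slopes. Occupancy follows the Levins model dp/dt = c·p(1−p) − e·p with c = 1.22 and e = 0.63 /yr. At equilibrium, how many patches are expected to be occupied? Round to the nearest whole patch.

p* = 1 − e/c = 1 − 0.63/1.22 = 0.4836.
Expected occupied patches = N × p* = 452 × 0.4836 = 218.59 ≈ 219.

219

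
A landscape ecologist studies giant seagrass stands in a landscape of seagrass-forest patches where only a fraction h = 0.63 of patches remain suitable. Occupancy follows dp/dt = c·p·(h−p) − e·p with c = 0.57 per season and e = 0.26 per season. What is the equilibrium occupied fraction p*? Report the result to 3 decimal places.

0.174

Setting dp/dt = 0 and dividing by p* gives c·(h−p*) = e.
So p* = h − e/c = 0.63 − 0.26/0.57 = 0.63 − 0.4561 = 0.1739.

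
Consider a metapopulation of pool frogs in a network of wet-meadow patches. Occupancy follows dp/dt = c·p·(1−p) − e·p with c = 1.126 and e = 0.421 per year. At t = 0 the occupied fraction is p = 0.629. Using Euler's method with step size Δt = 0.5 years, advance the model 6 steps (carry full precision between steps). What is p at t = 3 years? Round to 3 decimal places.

Update rule: p ← p + [c·p·(1−p) − e·p]·Δt with Δt = 0.5.
t = 0.5: p = 0.62900 + (-0.00102) = 0.62798
t = 1: p = 0.62798 + (-0.00066) = 0.62732
t = 1.5: p = 0.62732 + (-0.00043) = 0.62689
t = 2: p = 0.62689 + (-0.00028) = 0.62662
t = 2.5: p = 0.62662 + (-0.00018) = 0.62644
t = 3: p = 0.62644 + (-0.00012) = 0.62632

0.626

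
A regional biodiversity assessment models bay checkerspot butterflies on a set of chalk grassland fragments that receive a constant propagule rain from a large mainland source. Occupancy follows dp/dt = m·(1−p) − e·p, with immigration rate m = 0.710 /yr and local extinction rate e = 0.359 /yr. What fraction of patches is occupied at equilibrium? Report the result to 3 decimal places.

0.664

Setting dp/dt = 0: m − m·p* = e·p*, so m = (m+e)·p*.
p* = m/(m+e) = 0.710/(0.710+0.359) = 0.710/1.0690 = 0.6642.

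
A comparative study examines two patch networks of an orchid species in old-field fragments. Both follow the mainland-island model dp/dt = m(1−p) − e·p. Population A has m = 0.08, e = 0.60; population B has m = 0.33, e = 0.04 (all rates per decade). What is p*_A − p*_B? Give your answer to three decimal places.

A: p*_A = m/(m+e) = 0.08/0.6800 = 0.1176.
B: p*_B = 0.33/0.3700 = 0.8919.
p*_A − p*_B = 0.1176 − 0.8919 = -0.7742.

-0.774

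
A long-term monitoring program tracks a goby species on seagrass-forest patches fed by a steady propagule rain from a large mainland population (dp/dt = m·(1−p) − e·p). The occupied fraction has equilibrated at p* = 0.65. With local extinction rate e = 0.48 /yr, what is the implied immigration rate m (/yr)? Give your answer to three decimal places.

0.891

At equilibrium m(1−p*) = e·p*, so m = e·p*/(1−p*).
m = 0.48 × 0.65 / 0.3500 = 0.3120/0.3500 = 0.8914.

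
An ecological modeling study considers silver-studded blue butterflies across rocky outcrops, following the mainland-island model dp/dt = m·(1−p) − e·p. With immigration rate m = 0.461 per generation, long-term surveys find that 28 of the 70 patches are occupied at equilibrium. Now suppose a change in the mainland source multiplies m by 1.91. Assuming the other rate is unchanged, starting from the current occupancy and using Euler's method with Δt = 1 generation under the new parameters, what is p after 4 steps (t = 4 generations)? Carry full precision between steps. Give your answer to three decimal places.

0.543

Observed p* = 28/70 = 0.40000.
Balance m(1−p*) = e·p* gives e = m(1−p*)/p* = 0.461×0.60000/0.40000 = 0.69150.
Starting from p₀ = 0.40000; update p ← p + (dp/dt)·Δt with the new parameters.
  1  |  dp/dt·Δt = +0.251706  |  p_1 = 0.651706
  2  |  dp/dt·Δt = -0.143978  |  p_2 = 0.507728
  3  |  dp/dt·Δt = +0.082357  |  p_3 = 0.590085
  4  |  dp/dt·Δt = -0.047109  |  p_4 = 0.542976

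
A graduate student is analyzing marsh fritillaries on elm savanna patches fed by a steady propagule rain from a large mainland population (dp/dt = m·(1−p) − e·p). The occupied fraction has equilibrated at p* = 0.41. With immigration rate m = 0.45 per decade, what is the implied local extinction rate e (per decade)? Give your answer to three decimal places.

0.648

At equilibrium m(1−p*) = e·p*, so e = m(1−p*)/p*.
e = 0.45 × 0.5900 / 0.41 = 0.6476.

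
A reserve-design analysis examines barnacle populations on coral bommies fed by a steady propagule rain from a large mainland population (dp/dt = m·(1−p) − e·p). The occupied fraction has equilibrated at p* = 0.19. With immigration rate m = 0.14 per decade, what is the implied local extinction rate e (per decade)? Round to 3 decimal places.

At equilibrium m(1−p*) = e·p*, so e = m(1−p*)/p*.
e = 0.14 × 0.8100 / 0.19 = 0.5968.

0.597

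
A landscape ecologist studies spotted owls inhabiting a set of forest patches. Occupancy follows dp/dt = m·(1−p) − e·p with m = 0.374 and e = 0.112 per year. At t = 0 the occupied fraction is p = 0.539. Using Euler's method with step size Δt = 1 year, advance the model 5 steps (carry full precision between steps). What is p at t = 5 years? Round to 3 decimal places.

Update rule: p ← p + [m·(1−p) − e·p]·Δt with Δt = 1.
  1  |  dp/dt·Δt = +0.112046  |  p_1 = 0.651046
  2  |  dp/dt·Δt = +0.057592  |  p_2 = 0.708638
  3  |  dp/dt·Δt = +0.029602  |  p_3 = 0.738240
  4  |  dp/dt·Δt = +0.015215  |  p_4 = 0.753455
  5  |  dp/dt·Δt = +0.007821  |  p_5 = 0.761276

0.761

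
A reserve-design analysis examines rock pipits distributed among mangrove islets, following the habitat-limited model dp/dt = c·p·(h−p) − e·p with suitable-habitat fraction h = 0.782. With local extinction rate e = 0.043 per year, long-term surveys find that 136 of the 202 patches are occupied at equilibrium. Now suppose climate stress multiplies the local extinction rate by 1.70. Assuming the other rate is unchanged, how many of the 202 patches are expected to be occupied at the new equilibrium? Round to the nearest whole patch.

121

Observed p* = 136/202 = 0.67327.
Balance c(h−p*) = e gives c = e/(0.782 − 0.67327) = 0.043/0.10873 = 0.39548.
New p* = 0.782 − e/c = 0.782 − 0.07310/0.39548 = 0.59716.
Expected occupied = 202 × 0.59716 = 120.63 ≈ 121.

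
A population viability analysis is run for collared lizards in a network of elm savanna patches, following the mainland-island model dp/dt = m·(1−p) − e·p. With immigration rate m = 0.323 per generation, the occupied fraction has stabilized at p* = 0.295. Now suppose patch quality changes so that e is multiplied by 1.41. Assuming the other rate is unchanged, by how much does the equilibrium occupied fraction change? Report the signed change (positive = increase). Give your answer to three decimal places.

-0.066

Balance m(1−p*) = e·p* gives e = m(1−p*)/p* = 0.323×0.70500/0.29500 = 0.77192.
New p* = m/(m+e) = 0.32300/(0.32300+1.08841) = 0.22885.
Δp* = 0.22885 − 0.29500 = -0.06615.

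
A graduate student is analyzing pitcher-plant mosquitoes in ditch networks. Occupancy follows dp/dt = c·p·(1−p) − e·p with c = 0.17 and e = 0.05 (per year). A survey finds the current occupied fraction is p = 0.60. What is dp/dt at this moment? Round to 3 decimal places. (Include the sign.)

Colonization term: c·p·(1−p) = 0.17×0.60×0.4000 = 0.04080.
Extinction term: e·p = 0.03000.
dp/dt = 0.04080 − 0.03000 = 0.01080.

0.011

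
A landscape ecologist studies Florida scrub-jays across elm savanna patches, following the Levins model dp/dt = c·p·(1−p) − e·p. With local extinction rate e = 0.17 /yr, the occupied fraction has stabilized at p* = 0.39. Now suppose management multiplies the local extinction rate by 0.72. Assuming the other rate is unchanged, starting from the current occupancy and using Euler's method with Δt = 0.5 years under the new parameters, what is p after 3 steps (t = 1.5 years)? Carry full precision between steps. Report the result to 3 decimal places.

Balance c(1−p*) = e gives c = e/(1 − 0.39000) = 0.17/0.61000 = 0.27869.
Starting from p₀ = 0.39000; update p ← p + (dp/dt)·Δt with the new parameters.
p: 0.39000 → 0.39928  (Δp = +0.00928)
p: 0.39928 → 0.40827  (Δp = +0.00899)
p: 0.40827 → 0.41695  (Δp = +0.00868)

0.417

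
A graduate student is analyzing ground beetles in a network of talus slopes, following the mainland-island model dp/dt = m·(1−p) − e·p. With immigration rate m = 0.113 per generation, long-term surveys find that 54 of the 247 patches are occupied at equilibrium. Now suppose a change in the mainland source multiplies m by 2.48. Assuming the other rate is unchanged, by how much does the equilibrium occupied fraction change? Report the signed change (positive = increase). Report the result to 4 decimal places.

Observed p* = 54/247 = 0.21862.
Balance m(1−p*) = e·p* gives e = m(1−p*)/p* = 0.113×0.78138/0.21862 = 0.40388.
New p* = m/(m+e) = 0.28024/(0.28024+0.40388) = 0.40964.
Δp* = 0.40964 − 0.21862 = +0.19102.

0.1910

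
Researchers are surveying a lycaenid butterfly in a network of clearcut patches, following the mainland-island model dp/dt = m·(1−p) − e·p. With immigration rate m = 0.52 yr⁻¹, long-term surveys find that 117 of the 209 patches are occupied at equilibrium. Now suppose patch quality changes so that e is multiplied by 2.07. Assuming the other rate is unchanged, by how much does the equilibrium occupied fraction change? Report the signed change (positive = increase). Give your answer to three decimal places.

Observed p* = 117/209 = 0.55981.
Balance m(1−p*) = e·p* gives e = m(1−p*)/p* = 0.52×0.44019/0.55981 = 0.40889.
New p* = m/(m+e) = 0.52000/(0.52000+0.84640) = 0.38056.
Δp* = 0.38056 − 0.55981 = -0.17925.

-0.179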